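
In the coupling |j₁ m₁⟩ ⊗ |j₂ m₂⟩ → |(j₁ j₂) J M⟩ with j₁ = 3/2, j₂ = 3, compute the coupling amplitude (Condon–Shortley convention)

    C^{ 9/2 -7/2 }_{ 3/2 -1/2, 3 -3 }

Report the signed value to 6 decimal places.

+0.577350  (= +√(1/3))

triangle: 0!·3!·6!/10! = 4320/3628800
(j±m)!: 1!·2!·0!·6!·1!·8! = 58060800
prefactor² = (2J+1)·Δ·N² = 691200
  k=0: +1/(0!·0!·2!·0!·1!·6!) = 1/1440
Σ = 1/1440  ⇒  CG² = 691200·1/1440² = 1/3
CG = +√(1/3) = +0.577350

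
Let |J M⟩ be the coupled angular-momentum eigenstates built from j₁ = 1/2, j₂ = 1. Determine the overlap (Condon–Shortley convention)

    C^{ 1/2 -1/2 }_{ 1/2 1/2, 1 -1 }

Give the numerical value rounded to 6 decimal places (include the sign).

+√(2/3) = +0.816497

j₁+j₂−J=1  J+j₁−j₂=0  J−j₁+j₂=1  j₁+j₂+J+1=3
(j₁±m₁, j₂±m₂, J±M) = (1,0,0,2,0,1)
P² = 2/3
sum k=0..0:
  [0] +1/1 = 1
S = 1
C² = P²·S² = 2/3 ; C = +0.816497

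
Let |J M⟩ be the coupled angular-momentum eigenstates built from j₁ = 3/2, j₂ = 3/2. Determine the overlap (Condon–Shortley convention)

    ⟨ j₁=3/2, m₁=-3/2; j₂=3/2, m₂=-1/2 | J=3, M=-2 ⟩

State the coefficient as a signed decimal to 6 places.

√[7·0!3!3!/7! · 0!3!1!2!1!5!] = √(72)
  +(−1)^0/∏(0,0,3,1,0,2)! = 1/12  (running 1/12)
⟨..|..⟩ = √(72)·(1/12) = +0.707107

+√(1/2) = +0.707107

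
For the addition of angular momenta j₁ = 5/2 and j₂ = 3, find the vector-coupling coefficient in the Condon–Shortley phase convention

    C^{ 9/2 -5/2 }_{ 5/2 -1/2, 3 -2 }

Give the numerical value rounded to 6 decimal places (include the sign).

√[10·1!4!5!/11! · 2!3!1!5!2!7!] = √(115200/11)
  +(−1)^0/∏(0,1,3,1,1,4)! = 1/144  (running 1/144)
  +(−1)^1/∏(1,0,2,0,2,5)! = -1/480  (running 7/1440)
⟨..|..⟩ = √(115200/11)·(7/1440) = +0.497468

+0.497468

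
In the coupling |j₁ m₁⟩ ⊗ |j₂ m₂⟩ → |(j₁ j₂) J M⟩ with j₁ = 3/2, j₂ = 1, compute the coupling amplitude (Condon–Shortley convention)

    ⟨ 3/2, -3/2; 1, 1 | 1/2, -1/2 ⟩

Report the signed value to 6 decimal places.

triangle: 2!*1!*0!/4! = 2/24
(j±m)!: 0!*3!*2!*0!*0!*1! = 12
prefactor² = (2J+1)*Δ*N² = 2
  k=2: +1/(2!*0!*1!*0!*0!*0!) = 1/2
Σ = 1/2  ⇒  CG² = 2*1/2² = 1/2
CG = +√(1/2) = +0.707107

+0.707107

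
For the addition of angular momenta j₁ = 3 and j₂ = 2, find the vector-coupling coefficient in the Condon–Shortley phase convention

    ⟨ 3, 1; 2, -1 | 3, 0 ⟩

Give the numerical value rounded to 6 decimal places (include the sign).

triangle: 2!*4!*2!/9! = 96/362880
(j±m)!: 4!*2!*1!*3!*3!*3! = 10368
prefactor² = (2J+1)*Δ*N² = 96/5
  k=0: +1/(0!*2!*2!*1!*2!*1!) = 1/8
  k=1: −1/(1!*1!*1!*0!*3!*2!) = -1/12
Σ = 1/24  ⇒  CG² = 96/5*1/24² = 1/30
CG = +√(1/30) = +0.182574

+√(1/30) ≈ +0.182574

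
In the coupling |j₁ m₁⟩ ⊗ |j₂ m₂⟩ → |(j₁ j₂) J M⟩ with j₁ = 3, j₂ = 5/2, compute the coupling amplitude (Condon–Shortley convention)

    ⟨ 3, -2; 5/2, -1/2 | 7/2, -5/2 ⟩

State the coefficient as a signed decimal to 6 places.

triangle: 2!×4!×3!/10! = 288/3628800
(j±m)!: 1!×5!×2!×3!×1!×6! = 1036800
prefactor² = (2J+1)×Δ×N² = 4608/7
  k=1: −1/(1!×1!×4!×1!×0!×2!) = -1/48
  k=2: +1/(2!×0!×3!×0!×1!×3!) = 1/72
Σ = -1/144  ⇒  CG² = 4608/7×(-1/144)² = 2/63
CG = −√(2/63) = -0.178174

−√(2/63) ≈ -0.178174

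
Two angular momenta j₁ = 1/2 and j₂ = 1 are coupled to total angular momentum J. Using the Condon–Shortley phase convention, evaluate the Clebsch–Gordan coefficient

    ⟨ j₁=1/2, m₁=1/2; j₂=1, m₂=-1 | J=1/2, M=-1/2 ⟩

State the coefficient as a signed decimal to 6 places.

√[2·1!0!1!/3! · 1!0!0!2!0!1!] = √(2/3)
  +(−1)^0/∏(0,1,0,0,0,1)! = 1  (running 1)
⟨..|..⟩ = √(2/3)·(1) = +0.816497

+0.816497  (= +√(2/3))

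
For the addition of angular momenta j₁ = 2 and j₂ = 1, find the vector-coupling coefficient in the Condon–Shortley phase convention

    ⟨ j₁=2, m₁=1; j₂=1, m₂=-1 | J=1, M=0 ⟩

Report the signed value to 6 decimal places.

triangle: 2!·2!·0!/5! = 4/120
(j±m)!: 3!·1!·0!·2!·1!·1! = 12
prefactor² = (2J+1)·Δ·N² = 6/5
  k=0: +1/(0!·2!·1!·0!·1!·0!) = 1/2
Σ = 1/2  ⇒  CG² = 6/5·1/2² = 3/10
CG = +√(3/10) = +0.547723

+√(3/10) ≈ +0.547723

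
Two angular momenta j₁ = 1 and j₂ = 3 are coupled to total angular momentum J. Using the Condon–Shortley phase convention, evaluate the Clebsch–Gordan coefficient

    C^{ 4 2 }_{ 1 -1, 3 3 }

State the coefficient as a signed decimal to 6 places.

√[9·0!2!6!/9! · 0!2!6!0!6!2!] = √(518400/7)
  +(−1)^0/∏(0,0,2,6,0,0)! = 1/1440  (running 1/1440)
⟨..|..⟩ = √(518400/7)·(1/1440) = +0.188982

+0.188982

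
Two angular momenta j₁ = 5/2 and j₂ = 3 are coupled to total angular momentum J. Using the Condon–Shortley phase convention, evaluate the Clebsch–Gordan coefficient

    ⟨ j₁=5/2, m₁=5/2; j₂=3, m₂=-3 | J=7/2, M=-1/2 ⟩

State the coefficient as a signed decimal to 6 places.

+0.308607

√[8·2!3!4!/10! · 5!0!0!6!3!4!] = √(55296/7)
  +(−1)^0/∏(0,2,0,0,3,4)! = 1/288  (running 1/288)
⟨..|..⟩ = √(55296/7)·(1/288) = +0.308607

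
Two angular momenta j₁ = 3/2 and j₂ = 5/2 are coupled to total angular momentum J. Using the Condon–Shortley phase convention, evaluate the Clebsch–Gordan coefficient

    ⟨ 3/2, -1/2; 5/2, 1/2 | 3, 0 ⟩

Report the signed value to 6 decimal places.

−√(1/5) ≈ -0.447214

triangle: 1!·2!·4!/8! = 48/40320
(j±m)!: 1!·2!·3!·2!·3!·3! = 864
prefactor² = (2J+1)·Δ·N² = 36/5
  k=0: +1/(0!·1!·2!·3!·0!·1!) = 1/12
  k=1: −1/(1!·0!·1!·2!·1!·2!) = -1/4
Σ = -1/6  ⇒  CG² = 36/5·(-1/6)² = 1/5
CG = −√(1/5) = -0.447214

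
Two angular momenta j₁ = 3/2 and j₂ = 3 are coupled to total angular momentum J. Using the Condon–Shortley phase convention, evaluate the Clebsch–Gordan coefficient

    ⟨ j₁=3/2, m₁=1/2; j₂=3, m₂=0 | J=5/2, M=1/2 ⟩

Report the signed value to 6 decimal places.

-0.414039  (= −√(6/35))

triangle: 2!*1!*4!/8! = 48/40320
(j±m)!: 2!*1!*3!*3!*3!*2! = 864
prefactor² = (2J+1)*Δ*N² = 216/35
  k=0: +1/(0!*2!*1!*3!*0!*1!) = 1/12
  k=1: −1/(1!*1!*0!*2!*1!*2!) = -1/4
Σ = -1/6  ⇒  CG² = 216/35*(-1/6)² = 6/35
CG = −√(6/35) = -0.414039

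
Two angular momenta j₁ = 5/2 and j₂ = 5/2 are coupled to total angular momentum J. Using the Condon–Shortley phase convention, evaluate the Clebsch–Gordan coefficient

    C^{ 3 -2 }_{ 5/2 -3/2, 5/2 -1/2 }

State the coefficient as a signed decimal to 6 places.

−√(1/12) = -0.288675

triangle: 2!×3!×3!/9! = 72/362880
(j±m)!: 1!×4!×2!×3!×1!×5! = 34560
prefactor² = (2J+1)×Δ×N² = 48
  k=1: −1/(1!×1!×3!×1!×0!×2!) = -1/12
  k=2: +1/(2!×0!×2!×0!×1!×3!) = 1/24
Σ = -1/24  ⇒  CG² = 48×(-1/24)² = 1/12
CG = −√(1/12) = -0.288675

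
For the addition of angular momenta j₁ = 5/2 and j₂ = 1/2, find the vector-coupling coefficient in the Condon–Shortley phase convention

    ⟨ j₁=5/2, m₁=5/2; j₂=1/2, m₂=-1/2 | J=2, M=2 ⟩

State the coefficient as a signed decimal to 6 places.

triangle: 1!×4!×0!/6! = 24/720
(j±m)!: 5!×0!×0!×1!×4!×0! = 2880
prefactor² = (2J+1)×Δ×N² = 480
  k=0: +1/(0!×1!×0!×0!×4!×0!) = 1/24
Σ = 1/24  ⇒  CG² = 480×1/24² = 5/6
CG = +√(5/6) = +0.912871

+0.912871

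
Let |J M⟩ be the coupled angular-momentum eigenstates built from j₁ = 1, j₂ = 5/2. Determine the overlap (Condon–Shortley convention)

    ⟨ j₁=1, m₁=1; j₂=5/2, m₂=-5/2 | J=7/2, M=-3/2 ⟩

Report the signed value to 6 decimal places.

j₁+j₂−J=0  J+j₁−j₂=2  J−j₁+j₂=5  j₁+j₂+J+1=8
(j₁±m₁, j₂±m₂, J±M) = (2,0,0,5,2,5)
P² = 19200/7
sum k=0..0:
  [0] +1/240 = 1/240
S = 1/240
C² = P²·S² = 1/21 ; C = +0.218218

+0.218218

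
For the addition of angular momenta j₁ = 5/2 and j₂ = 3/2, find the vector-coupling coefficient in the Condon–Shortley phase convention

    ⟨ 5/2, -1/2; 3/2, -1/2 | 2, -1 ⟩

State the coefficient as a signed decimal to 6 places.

−√(25/84) = -0.545545

j₁+j₂−J=2  J+j₁−j₂=3  J−j₁+j₂=1  j₁+j₂+J+1=7
(j₁±m₁, j₂±m₂, J±M) = (2,3,1,2,1,3)
P² = 12/7
sum k=0..1:
  [0] +1/12 = 1/12
  [1] −1/2 = -1/2
S = -5/12
C² = P²·S² = 25/84 ; C = -0.545545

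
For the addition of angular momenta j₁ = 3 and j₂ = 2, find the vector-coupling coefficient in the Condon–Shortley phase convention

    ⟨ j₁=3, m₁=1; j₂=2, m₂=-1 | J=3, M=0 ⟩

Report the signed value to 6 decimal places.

j₁+j₂−J=2  J+j₁−j₂=4  J−j₁+j₂=2  j₁+j₂+J+1=9
(j₁±m₁, j₂±m₂, J±M) = (4,2,1,3,3,3)
P² = 96/5
sum k=0..1:
  [0] +1/8 = 1/8
  [1] −1/12 = -1/12
S = 1/24
C² = P²·S² = 1/30 ; C = +0.182574

+0.182574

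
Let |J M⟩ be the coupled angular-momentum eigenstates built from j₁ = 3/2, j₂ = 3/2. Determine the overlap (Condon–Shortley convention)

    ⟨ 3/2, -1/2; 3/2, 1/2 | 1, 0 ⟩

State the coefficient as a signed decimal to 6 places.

j₁+j₂−J=2  J+j₁−j₂=1  J−j₁+j₂=1  j₁+j₂+J+1=5
(j₁±m₁, j₂±m₂, J±M) = (1,2,2,1,1,1)
P² = 1/5
sum k=1..2:
  [1] −1/1 = -1
  [2] +1/2 = 1/2
S = -1/2
C² = P²·S² = 1/20 ; C = -0.223607

-0.223607  (= −√(1/20))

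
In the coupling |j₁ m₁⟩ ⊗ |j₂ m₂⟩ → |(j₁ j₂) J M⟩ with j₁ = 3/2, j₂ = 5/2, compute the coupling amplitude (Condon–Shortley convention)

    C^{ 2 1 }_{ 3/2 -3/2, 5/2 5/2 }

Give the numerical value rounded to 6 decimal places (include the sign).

+√(5/14) ≈ +0.597614

√[5·2!1!3!/7! · 0!3!5!0!3!1!] = √(360/7)
  +(−1)^2/∏(2,0,1,3,0,0)! = 1/12  (running 1/12)
⟨..|..⟩ = √(360/7)·(1/12) = +0.597614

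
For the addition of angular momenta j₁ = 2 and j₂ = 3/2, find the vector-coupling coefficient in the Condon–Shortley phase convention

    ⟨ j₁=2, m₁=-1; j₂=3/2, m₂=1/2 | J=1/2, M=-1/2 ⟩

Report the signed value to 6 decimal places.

+√(3/10) = +0.547723

√[2·3!1!0!/5! · 1!3!2!1!0!1!] = √(6/5)
  +(−1)^2/∏(2,1,1,0,0,0)! = 1/2  (running 1/2)
⟨..|..⟩ = √(6/5)·(1/2) = +0.547723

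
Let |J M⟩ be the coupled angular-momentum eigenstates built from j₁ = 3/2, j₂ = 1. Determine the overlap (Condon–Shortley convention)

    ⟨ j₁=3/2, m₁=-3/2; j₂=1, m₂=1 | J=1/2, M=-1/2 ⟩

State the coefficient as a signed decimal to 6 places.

+√(1/2) = +0.707107

j₁+j₂−J=2  J+j₁−j₂=1  J−j₁+j₂=0  j₁+j₂+J+1=4
(j₁±m₁, j₂±m₂, J±M) = (0,3,2,0,0,1)
P² = 2
sum k=2..2:
  [2] +1/2 = 1/2
S = 1/2
C² = P²·S² = 1/2 ; C = +0.707107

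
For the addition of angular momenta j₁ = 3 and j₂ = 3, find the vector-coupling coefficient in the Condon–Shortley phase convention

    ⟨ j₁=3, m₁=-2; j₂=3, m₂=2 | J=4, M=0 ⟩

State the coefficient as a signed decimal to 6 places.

triangle: 2!*4!*4!/11! = 1152/39916800
(j±m)!: 1!*5!*5!*1!*4!*4! = 8294400
prefactor² = (2J+1)*Δ*N² = 165888/77
  k=1: −1/(1!*1!*4!*4!*0!*0!) = -1/576
  k=2: +1/(2!*0!*3!*3!*1!*1!) = 1/72
Σ = 7/576  ⇒  CG² = 165888/77*7/576² = 7/22
CG = +√(7/22) = +0.564076

+√(7/22) = +0.564076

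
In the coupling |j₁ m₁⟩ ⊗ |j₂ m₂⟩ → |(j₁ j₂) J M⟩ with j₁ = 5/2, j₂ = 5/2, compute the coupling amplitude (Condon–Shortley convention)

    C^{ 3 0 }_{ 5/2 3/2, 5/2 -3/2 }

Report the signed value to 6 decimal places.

+0.521749

triangle: 2!×3!×3!/9! = 72/362880
(j±m)!: 4!×1!×1!×4!×3!×3! = 20736
prefactor² = (2J+1)×Δ×N² = 144/5
  k=0: +1/(0!×2!×1!×1!×2!×2!) = 1/8
  k=1: −1/(1!×1!×0!×0!×3!×3!) = -1/36
Σ = 7/72  ⇒  CG² = 144/5×7/72² = 49/180
CG = +√(49/180) = +0.521749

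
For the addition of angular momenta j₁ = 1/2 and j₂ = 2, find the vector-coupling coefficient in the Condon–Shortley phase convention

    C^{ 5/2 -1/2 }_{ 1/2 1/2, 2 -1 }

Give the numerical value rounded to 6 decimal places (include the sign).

triangle: 0!·1!·4!/6! = 24/720
(j±m)!: 1!·0!·1!·3!·2!·3! = 72
prefactor² = (2J+1)·Δ·N² = 72/5
  k=0: +1/(0!·0!·0!·1!·1!·3!) = 1/6
Σ = 1/6  ⇒  CG² = 72/5·1/6² = 2/5
CG = +√(2/5) = +0.632456

+0.632456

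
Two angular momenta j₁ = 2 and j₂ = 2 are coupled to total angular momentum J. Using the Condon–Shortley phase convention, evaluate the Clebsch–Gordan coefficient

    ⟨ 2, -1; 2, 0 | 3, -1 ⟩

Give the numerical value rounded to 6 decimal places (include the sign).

-0.447214  (= −√(1/5))

√[7·1!3!3!/8! · 1!3!2!2!2!4!] = √(36/5)
  +(−1)^0/∏(0,1,3,2,0,1)! = 1/12  (running 1/12)
  +(−1)^1/∏(1,0,2,1,1,2)! = -1/4  (running -1/6)
⟨..|..⟩ = √(36/5)·(-1/6) = -0.447214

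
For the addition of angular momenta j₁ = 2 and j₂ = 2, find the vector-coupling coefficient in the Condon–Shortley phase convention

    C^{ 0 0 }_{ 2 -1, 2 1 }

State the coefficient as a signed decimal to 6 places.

-0.447214  (= −√(1/5))

triangle: 4!*0!*0!/5! = 24/120
(j±m)!: 1!*3!*3!*1!*0!*0! = 36
prefactor² = (2J+1)*Δ*N² = 36/5
  k=3: −1/(3!*1!*0!*0!*0!*0!) = -1/6
Σ = -1/6  ⇒  CG² = 36/5*(-1/6)² = 1/5
CG = −√(1/5) = -0.447214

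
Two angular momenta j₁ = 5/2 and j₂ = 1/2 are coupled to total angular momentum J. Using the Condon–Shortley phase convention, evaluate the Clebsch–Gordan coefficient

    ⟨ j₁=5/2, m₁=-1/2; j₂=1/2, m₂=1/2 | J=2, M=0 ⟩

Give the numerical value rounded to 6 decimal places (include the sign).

√[5·1!4!0!/6! · 2!3!1!0!2!2!] = √(8)
  +(−1)^1/∏(1,0,2,0,2,0)! = -1/4  (running -1/4)
⟨..|..⟩ = √(8)·(-1/4) = -0.707107

−√(1/2) ≈ -0.707107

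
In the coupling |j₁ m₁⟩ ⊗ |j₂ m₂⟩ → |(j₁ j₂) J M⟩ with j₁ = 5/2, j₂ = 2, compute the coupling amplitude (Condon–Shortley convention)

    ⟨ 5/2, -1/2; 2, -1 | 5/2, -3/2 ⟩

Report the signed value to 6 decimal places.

√[6·2!3!2!/8! · 2!3!1!3!1!4!] = √(216/35)
  +(−1)^0/∏(0,2,3,1,0,1)! = 1/12  (running 1/12)
  +(−1)^1/∏(1,1,2,0,1,2)! = -1/4  (running -1/6)
⟨..|..⟩ = √(216/35)·(-1/6) = -0.414039

-0.414039  (= −√(6/35))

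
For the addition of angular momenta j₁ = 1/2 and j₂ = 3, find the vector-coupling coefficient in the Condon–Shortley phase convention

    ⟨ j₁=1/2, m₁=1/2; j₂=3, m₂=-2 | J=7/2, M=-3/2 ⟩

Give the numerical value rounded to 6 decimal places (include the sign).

+0.534522

√[8·0!1!6!/8! · 1!0!1!5!2!5!] = √(28800/7)
  +(−1)^0/∏(0,0,0,1,1,5)! = 1/120  (running 1/120)
⟨..|..⟩ = √(28800/7)·(1/120) = +0.534522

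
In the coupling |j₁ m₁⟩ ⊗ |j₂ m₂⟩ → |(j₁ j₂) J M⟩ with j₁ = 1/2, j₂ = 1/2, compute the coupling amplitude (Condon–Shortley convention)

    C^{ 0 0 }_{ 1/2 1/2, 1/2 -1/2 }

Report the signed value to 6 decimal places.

triangle: 1!*0!*0!/2! = 1/2
(j±m)!: 1!*0!*0!*1!*0!*0! = 1
prefactor² = (2J+1)*Δ*N² = 1/2
  k=0: +1/(0!*1!*0!*0!*0!*0!) = 1
Σ = 1  ⇒  CG² = 1/2*1² = 1/2
CG = +√(1/2) = +0.707107

+√(1/2) ≈ +0.707107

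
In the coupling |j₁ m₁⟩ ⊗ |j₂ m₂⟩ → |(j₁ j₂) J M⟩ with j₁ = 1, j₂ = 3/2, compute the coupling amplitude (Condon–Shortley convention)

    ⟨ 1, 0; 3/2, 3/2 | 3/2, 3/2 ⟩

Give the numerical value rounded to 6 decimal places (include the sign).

−√(3/5) ≈ -0.774597

√[4·1!1!2!/5! · 1!1!3!0!3!0!] = √(12/5)
  +(−1)^1/∏(1,0,0,2,1,0)! = -1/2  (running -1/2)
⟨..|..⟩ = √(12/5)·(-1/2) = -0.774597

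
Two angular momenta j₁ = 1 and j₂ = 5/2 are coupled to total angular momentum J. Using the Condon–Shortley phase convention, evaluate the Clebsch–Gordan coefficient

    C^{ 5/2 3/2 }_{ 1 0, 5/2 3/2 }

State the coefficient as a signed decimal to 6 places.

triangle: 1!·1!·4!/7! = 24/5040
(j±m)!: 1!·1!·4!·1!·4!·1! = 576
prefactor² = (2J+1)·Δ·N² = 576/35
  k=0: +1/(0!·1!·1!·4!·0!·0!) = 1/24
  k=1: −1/(1!·0!·0!·3!·1!·1!) = -1/6
Σ = -1/8  ⇒  CG² = 576/35·(-1/8)² = 9/35
CG = −√(9/35) = -0.507093

-0.507093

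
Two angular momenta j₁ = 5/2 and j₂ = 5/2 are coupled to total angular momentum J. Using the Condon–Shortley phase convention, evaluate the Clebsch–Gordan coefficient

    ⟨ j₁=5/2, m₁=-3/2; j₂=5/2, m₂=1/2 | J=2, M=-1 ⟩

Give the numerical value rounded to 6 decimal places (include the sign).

triangle: 3!×2!×2!/8! = 24/40320
(j±m)!: 1!×4!×3!×2!×1!×3! = 1728
prefactor² = (2J+1)×Δ×N² = 36/7
  k=2: +1/(2!×1!×2!×1!×0!×1!) = 1/4
  k=3: −1/(3!×0!×1!×0!×1!×2!) = -1/12
Σ = 1/6  ⇒  CG² = 36/7×1/6² = 1/7
CG = +√(1/7) = +0.377964

+√(1/7) ≈ +0.377964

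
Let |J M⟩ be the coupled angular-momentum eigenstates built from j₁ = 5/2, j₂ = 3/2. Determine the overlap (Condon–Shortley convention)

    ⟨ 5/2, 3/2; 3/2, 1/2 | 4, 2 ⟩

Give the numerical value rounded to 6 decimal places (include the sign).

triangle: 0!×5!×3!/9! = 720/362880
(j±m)!: 4!×1!×2!×1!×6!×2! = 69120
prefactor² = (2J+1)×Δ×N² = 8640/7
  k=0: +1/(0!×0!×1!×2!×4!×1!) = 1/48
Σ = 1/48  ⇒  CG² = 8640/7×1/48² = 15/28
CG = +√(15/28) = +0.731925

+√(15/28) ≈ +0.731925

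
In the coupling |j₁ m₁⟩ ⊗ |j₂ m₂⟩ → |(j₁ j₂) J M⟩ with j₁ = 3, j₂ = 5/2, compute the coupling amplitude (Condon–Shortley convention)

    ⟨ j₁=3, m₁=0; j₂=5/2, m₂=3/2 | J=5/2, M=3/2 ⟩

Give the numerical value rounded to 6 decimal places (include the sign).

+√(7/30) ≈ +0.483046

j₁+j₂−J=3  J+j₁−j₂=3  J−j₁+j₂=2  j₁+j₂+J+1=9
(j₁±m₁, j₂±m₂, J±M) = (3,3,4,1,4,1)
P² = 864/35
sum k=2..3:
  [2] +1/8 = 1/8
  [3] −1/36 = -1/36
S = 7/72
C² = P²·S² = 7/30 ; C = +0.483046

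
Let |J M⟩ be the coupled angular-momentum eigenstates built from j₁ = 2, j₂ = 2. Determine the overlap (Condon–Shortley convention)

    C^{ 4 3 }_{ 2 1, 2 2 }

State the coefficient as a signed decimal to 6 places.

triangle: 0!·4!·4!/9! = 576/362880
(j±m)!: 3!·1!·4!·0!·7!·1! = 725760
prefactor² = (2J+1)·Δ·N² = 10368
  k=0: +1/(0!·0!·1!·4!·3!·0!) = 1/144
Σ = 1/144  ⇒  CG² = 10368·1/144² = 1/2
CG = +√(1/2) = +0.707107

+0.707107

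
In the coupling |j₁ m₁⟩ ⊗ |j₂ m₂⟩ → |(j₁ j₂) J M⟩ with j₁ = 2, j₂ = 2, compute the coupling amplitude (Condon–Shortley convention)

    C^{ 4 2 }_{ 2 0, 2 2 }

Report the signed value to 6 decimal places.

+√(3/14) ≈ +0.462910

triangle: 0!*4!*4!/9! = 576/362880
(j±m)!: 2!*2!*4!*0!*6!*2! = 138240
prefactor² = (2J+1)*Δ*N² = 13824/7
  k=0: +1/(0!*0!*2!*4!*2!*0!) = 1/96
Σ = 1/96  ⇒  CG² = 13824/7*1/96² = 3/14
CG = +√(3/14) = +0.462910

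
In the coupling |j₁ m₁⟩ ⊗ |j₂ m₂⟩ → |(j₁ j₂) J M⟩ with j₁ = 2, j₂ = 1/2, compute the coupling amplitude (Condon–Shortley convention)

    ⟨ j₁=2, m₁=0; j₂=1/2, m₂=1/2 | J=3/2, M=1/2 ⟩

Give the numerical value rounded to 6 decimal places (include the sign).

−√(2/5) ≈ -0.632456

j₁+j₂−J=1  J+j₁−j₂=3  J−j₁+j₂=0  j₁+j₂+J+1=5
(j₁±m₁, j₂±m₂, J±M) = (2,2,1,0,2,1)
P² = 8/5
sum k=1..1:
  [1] −1/2 = -1/2
S = -1/2
C² = P²·S² = 2/5 ; C = -0.632456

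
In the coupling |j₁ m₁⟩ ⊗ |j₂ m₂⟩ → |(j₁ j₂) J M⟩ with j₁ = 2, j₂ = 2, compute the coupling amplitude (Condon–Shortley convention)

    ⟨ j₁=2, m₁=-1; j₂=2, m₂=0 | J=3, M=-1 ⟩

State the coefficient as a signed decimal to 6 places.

triangle: 1!×3!×3!/8! = 36/40320
(j±m)!: 1!×3!×2!×2!×2!×4! = 1152
prefactor² = (2J+1)×Δ×N² = 36/5
  k=0: +1/(0!×1!×3!×2!×0!×1!) = 1/12
  k=1: −1/(1!×0!×2!×1!×1!×2!) = -1/4
Σ = -1/6  ⇒  CG² = 36/5×(-1/6)² = 1/5
CG = −√(1/5) = -0.447214

−√(1/5) = -0.447214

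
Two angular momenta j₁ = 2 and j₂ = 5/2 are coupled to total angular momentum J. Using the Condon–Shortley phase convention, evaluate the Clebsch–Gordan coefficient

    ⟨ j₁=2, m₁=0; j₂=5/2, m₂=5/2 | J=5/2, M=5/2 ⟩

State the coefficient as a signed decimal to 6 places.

+0.597614  (= +√(5/14))

√[6·2!2!3!/8! · 2!2!5!0!5!0!] = √(1440/7)
  +(−1)^2/∏(2,0,0,3,2,0)! = 1/24  (running 1/24)
⟨..|..⟩ = √(1440/7)·(1/24) = +0.597614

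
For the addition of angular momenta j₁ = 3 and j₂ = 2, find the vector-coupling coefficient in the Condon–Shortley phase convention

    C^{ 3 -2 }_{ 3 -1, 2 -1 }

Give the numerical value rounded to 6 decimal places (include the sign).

√[7·2!4!2!/9! · 2!4!1!3!1!5!] = √(64)
  +(−1)^0/∏(0,2,4,1,0,1)! = 1/48  (running 1/48)
  +(−1)^1/∏(1,1,3,0,1,2)! = -1/12  (running -1/16)
⟨..|..⟩ = √(64)·(-1/16) = -0.500000

-0.500000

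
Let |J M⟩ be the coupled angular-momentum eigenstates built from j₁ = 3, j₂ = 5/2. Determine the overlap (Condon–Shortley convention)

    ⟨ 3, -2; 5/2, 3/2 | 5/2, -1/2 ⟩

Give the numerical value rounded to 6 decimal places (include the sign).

j₁+j₂−J=3  J+j₁−j₂=3  J−j₁+j₂=2  j₁+j₂+J+1=9
(j₁±m₁, j₂±m₂, J±M) = (1,5,4,1,2,3)
P² = 288/7
sum k=2..3:
  [2] +1/24 = 1/24
  [3] −1/12 = -1/12
S = -1/24
C² = P²·S² = 1/14 ; C = -0.267261

−√(1/14) ≈ -0.267261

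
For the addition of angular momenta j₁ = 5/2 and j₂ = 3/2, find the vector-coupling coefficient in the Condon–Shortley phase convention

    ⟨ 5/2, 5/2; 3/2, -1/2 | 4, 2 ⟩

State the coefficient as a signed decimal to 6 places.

+0.327327

√[9·0!5!3!/9! · 5!0!1!2!6!2!] = √(43200/7)
  +(−1)^0/∏(0,0,0,1,5,2)! = 1/240  (running 1/240)
⟨..|..⟩ = √(43200/7)·(1/240) = +0.327327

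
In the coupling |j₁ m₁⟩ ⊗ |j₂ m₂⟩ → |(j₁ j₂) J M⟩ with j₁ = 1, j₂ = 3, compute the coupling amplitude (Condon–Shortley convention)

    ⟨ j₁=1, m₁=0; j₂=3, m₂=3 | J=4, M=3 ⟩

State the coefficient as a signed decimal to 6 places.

+√(1/4) ≈ +0.500000

√[9·0!2!6!/9! · 1!1!6!0!7!1!] = √(129600)
  +(−1)^0/∏(0,0,1,6,1,0)! = 1/720  (running 1/720)
⟨..|..⟩ = √(129600)·(1/720) = +0.500000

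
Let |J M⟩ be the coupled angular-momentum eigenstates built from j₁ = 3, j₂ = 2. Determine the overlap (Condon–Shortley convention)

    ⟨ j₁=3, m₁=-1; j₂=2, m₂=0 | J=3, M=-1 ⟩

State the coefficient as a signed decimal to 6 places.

j₁+j₂−J=2  J+j₁−j₂=4  J−j₁+j₂=2  j₁+j₂+J+1=9
(j₁±m₁, j₂±m₂, J±M) = (2,4,2,2,2,4)
P² = 256/15
sum k=0..2:
  [0] +1/96 = 1/96
  [1] −1/6 = -1/6
  [2] +1/16 = 1/16
S = -3/32
C² = P²·S² = 3/20 ; C = -0.387298

−√(3/20) ≈ -0.387298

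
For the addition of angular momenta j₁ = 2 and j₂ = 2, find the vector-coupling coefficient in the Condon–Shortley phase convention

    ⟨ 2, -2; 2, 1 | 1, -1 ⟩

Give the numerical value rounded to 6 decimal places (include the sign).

√[3·3!1!1!/6! · 0!4!3!1!0!2!] = √(36/5)
  +(−1)^3/∏(3,0,1,0,0,1)! = -1/6  (running -1/6)
⟨..|..⟩ = √(36/5)·(-1/6) = -0.447214

-0.447214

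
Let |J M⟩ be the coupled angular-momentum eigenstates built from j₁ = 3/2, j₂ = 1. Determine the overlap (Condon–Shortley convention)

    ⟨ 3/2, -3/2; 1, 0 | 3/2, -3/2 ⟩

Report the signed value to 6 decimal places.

j₁+j₂−J=1  J+j₁−j₂=2  J−j₁+j₂=1  j₁+j₂+J+1=5
(j₁±m₁, j₂±m₂, J±M) = (0,3,1,1,0,3)
P² = 12/5
sum k=1..1:
  [1] −1/2 = -1/2
S = -1/2
C² = P²·S² = 3/5 ; C = -0.774597

-0.774597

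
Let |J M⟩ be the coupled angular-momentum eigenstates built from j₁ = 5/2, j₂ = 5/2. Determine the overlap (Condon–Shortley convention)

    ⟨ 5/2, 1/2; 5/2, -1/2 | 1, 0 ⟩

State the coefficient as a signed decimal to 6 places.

+√(1/70) ≈ +0.119523

√[3·4!1!1!/7! · 3!2!2!3!1!1!] = √(72/35)
  +(−1)^1/∏(1,3,1,1,0,0)! = -1/6  (running -1/6)
  +(−1)^2/∏(2,2,0,0,1,1)! = 1/4  (running 1/12)
⟨..|..⟩ = √(72/35)·(1/12) = +0.119523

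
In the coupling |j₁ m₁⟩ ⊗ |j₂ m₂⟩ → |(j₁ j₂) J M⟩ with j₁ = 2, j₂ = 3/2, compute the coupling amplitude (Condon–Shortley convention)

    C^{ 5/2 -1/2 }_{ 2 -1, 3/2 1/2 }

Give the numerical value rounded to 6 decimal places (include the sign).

−√(5/14) = -0.597614

triangle: 1!·3!·2!/7! = 12/5040
(j±m)!: 1!·3!·2!·1!·2!·3! = 144
prefactor² = (2J+1)·Δ·N² = 72/35
  k=0: +1/(0!·1!·3!·2!·0!·0!) = 1/12
  k=1: −1/(1!·0!·2!·1!·1!·1!) = -1/2
Σ = -5/12  ⇒  CG² = 72/35·(-5/12)² = 5/14
CG = −√(5/14) = -0.597614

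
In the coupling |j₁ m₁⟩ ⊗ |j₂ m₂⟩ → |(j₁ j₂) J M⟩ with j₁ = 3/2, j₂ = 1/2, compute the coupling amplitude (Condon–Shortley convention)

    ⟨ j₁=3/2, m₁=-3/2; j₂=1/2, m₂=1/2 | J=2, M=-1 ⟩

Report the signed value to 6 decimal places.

+0.500000  (= +√(1/4))

√[5·0!3!1!/5! · 0!3!1!0!1!3!] = √(9)
  +(−1)^0/∏(0,0,3,1,0,0)! = 1/6  (running 1/6)
⟨..|..⟩ = √(9)·(1/6) = +0.500000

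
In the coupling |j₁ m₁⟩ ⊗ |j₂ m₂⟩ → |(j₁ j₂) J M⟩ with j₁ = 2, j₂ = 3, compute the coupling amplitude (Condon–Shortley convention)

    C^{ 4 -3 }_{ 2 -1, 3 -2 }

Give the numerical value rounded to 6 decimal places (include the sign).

triangle: 1!·3!·5!/10! = 720/3628800
(j±m)!: 1!·3!·1!·5!·1!·7! = 3628800
prefactor² = (2J+1)·Δ·N² = 6480
  k=0: +1/(0!·1!·3!·1!·0!·4!) = 1/144
  k=1: −1/(1!·0!·2!·0!·1!·5!) = -1/240
Σ = 1/360  ⇒  CG² = 6480·1/360² = 1/20
CG = +√(1/20) = +0.223607

+0.223607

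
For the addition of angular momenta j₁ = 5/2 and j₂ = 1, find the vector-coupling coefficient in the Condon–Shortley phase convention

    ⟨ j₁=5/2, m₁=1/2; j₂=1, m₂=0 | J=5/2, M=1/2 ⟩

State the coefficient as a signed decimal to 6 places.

triangle: 1!*4!*1!/7! = 24/5040
(j±m)!: 3!*2!*1!*1!*3!*2! = 144
prefactor² = (2J+1)*Δ*N² = 144/35
  k=0: +1/(0!*1!*2!*1!*2!*0!) = 1/4
  k=1: −1/(1!*0!*1!*0!*3!*1!) = -1/6
Σ = 1/12  ⇒  CG² = 144/35*1/12² = 1/35
CG = +√(1/35) = +0.169031

+0.169031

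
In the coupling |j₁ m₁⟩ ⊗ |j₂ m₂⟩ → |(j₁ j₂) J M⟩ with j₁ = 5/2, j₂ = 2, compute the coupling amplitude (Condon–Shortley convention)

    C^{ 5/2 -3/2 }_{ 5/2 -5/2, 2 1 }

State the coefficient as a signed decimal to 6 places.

+0.654654  (= +√(3/7))

j₁+j₂−J=2  J+j₁−j₂=3  J−j₁+j₂=2  j₁+j₂+J+1=8
(j₁±m₁, j₂±m₂, J±M) = (0,5,3,1,1,4)
P² = 432/7
sum k=2..2:
  [2] +1/12 = 1/12
S = 1/12
C² = P²·S² = 3/7 ; C = +0.654654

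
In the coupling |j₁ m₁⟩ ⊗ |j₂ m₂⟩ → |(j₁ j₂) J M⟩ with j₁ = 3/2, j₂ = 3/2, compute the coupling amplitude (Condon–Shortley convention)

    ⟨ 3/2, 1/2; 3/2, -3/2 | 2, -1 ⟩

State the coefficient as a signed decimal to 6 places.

√[5·1!2!2!/6! · 2!1!0!3!1!3!] = √(2)
  +(−1)^0/∏(0,1,1,0,1,2)! = 1/2  (running 1/2)
⟨..|..⟩ = √(2)·(1/2) = +0.707107

+√(1/2) = +0.707107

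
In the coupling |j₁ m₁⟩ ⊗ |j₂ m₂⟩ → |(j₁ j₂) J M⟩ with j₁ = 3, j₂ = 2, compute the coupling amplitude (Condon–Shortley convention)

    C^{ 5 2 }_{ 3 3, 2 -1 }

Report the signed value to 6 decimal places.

j₁+j₂−J=0  J+j₁−j₂=6  J−j₁+j₂=4  j₁+j₂+J+1=11
(j₁±m₁, j₂±m₂, J±M) = (6,0,1,3,7,3)
P² = 622080
sum k=0..0:
  [0] +1/4320 = 1/4320
S = 1/4320
C² = P²·S² = 1/30 ; C = +0.182574

+0.182574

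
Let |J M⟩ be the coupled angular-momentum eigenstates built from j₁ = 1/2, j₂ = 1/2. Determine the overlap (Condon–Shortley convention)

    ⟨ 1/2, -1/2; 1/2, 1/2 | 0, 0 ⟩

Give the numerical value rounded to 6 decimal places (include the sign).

√[1·1!0!0!/2! · 0!1!1!0!0!0!] = √(1/2)
  +(−1)^1/∏(1,0,0,0,0,0)! = -1  (running -1)
⟨..|..⟩ = √(1/2)·(-1) = -0.707107

-0.707107  (= −√(1/2))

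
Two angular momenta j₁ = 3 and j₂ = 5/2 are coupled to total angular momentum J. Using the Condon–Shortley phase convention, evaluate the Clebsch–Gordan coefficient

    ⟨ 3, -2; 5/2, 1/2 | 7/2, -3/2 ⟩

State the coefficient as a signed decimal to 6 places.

j₁+j₂−J=2  J+j₁−j₂=4  J−j₁+j₂=3  j₁+j₂+J+1=10
(j₁±m₁, j₂±m₂, J±M) = (1,5,3,2,2,5)
P² = 1536/7
sum k=1..2:
  [1] −1/48 = -1/48
  [2] +1/24 = 1/24
S = 1/48
C² = P²·S² = 2/21 ; C = +0.308607

+0.308607  (= +√(2/21))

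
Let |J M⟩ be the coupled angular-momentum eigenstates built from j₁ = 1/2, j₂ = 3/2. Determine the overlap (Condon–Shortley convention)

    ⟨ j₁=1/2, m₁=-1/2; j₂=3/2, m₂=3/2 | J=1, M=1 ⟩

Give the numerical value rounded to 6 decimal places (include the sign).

√[3·1!0!2!/4! · 0!1!3!0!2!0!] = √(3)
  +(−1)^1/∏(1,0,0,2,0,0)! = -1/2  (running -1/2)
⟨..|..⟩ = √(3)·(-1/2) = -0.866025

-0.866025  (= −√(3/4))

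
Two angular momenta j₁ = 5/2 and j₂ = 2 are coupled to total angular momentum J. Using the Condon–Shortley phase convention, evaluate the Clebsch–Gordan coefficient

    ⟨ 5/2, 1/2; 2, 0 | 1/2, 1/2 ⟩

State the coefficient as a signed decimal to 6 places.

√[2·4!1!0!/6! · 3!2!2!2!1!0!] = √(16/5)
  +(−1)^2/∏(2,2,0,0,1,0)! = 1/4  (running 1/4)
⟨..|..⟩ = √(16/5)·(1/4) = +0.447214

+√(1/5) ≈ +0.447214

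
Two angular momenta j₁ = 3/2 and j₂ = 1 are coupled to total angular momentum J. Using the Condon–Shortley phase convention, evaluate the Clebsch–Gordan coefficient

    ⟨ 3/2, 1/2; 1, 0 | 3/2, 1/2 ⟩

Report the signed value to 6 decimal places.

+√(1/15) ≈ +0.258199

triangle: 1!·2!·1!/5! = 2/120
(j±m)!: 2!·1!·1!·1!·2!·1! = 4
prefactor² = (2J+1)·Δ·N² = 4/15
  k=0: +1/(0!·1!·1!·1!·1!·0!) = 1
  k=1: −1/(1!·0!·0!·0!·2!·1!) = -1/2
Σ = 1/2  ⇒  CG² = 4/15·1/2² = 1/15
CG = +√(1/15) = +0.258199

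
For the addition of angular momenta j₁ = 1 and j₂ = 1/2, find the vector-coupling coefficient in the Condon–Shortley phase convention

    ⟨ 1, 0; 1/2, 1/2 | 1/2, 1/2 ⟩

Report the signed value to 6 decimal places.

−√(1/3) = -0.577350

√[2·1!1!0!/3! · 1!1!1!0!1!0!] = √(1/3)
  +(−1)^1/∏(1,0,0,0,1,0)! = -1  (running -1)
⟨..|..⟩ = √(1/3)·(-1) = -0.577350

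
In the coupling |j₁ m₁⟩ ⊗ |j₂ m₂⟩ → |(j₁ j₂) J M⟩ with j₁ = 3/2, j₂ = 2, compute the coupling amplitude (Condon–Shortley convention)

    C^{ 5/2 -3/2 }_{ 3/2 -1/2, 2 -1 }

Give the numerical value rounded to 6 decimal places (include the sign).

triangle: 1!*2!*3!/7! = 12/5040
(j±m)!: 1!*2!*1!*3!*1!*4! = 288
prefactor² = (2J+1)*Δ*N² = 144/35
  k=0: +1/(0!*1!*2!*1!*0!*2!) = 1/4
  k=1: −1/(1!*0!*1!*0!*1!*3!) = -1/6
Σ = 1/12  ⇒  CG² = 144/35*1/12² = 1/35
CG = +√(1/35) = +0.169031

+0.169031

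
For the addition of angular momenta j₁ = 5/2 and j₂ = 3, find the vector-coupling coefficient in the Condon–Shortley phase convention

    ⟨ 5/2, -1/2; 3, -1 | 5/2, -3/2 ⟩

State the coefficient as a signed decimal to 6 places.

−√(1/35) = -0.169031

√[6·3!2!3!/9! · 2!3!2!4!1!4!] = √(576/35)
  +(−1)^1/∏(1,2,2,1,0,2)! = -1/8  (running -1/8)
  +(−1)^2/∏(2,1,1,0,1,3)! = 1/12  (running -1/24)
⟨..|..⟩ = √(576/35)·(-1/24) = -0.169031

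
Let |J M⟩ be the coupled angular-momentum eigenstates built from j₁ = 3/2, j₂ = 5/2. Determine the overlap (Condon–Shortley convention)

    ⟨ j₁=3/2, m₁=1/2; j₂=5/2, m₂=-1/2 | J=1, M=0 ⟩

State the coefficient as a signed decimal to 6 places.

√[3·3!0!2!/6! · 2!1!2!3!1!1!] = √(6/5)
  +(−1)^1/∏(1,2,0,1,0,1)! = -1/2  (running -1/2)
⟨..|..⟩ = √(6/5)·(-1/2) = -0.547723

-0.547723  (= −√(3/10))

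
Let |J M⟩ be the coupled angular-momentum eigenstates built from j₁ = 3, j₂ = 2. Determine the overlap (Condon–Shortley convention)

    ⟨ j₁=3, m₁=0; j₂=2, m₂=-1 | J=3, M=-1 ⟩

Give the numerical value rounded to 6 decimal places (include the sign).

-0.182574

√[7·2!4!2!/9! · 3!3!1!3!2!4!] = √(96/5)
  +(−1)^0/∏(0,2,3,1,1,1)! = 1/12  (running 1/12)
  +(−1)^1/∏(1,1,2,0,2,2)! = -1/8  (running -1/24)
⟨..|..⟩ = √(96/5)·(-1/24) = -0.182574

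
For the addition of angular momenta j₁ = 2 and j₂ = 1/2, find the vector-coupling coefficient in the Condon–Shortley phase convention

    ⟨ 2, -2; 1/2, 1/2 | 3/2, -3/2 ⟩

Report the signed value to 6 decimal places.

triangle: 1!×3!×0!/5! = 6/120
(j±m)!: 0!×4!×1!×0!×0!×3! = 144
prefactor² = (2J+1)×Δ×N² = 144/5
  k=1: −1/(1!×0!×3!×0!×0!×0!) = -1/6
Σ = -1/6  ⇒  CG² = 144/5×(-1/6)² = 4/5
CG = −√(4/5) = -0.894427

−√(4/5) = -0.894427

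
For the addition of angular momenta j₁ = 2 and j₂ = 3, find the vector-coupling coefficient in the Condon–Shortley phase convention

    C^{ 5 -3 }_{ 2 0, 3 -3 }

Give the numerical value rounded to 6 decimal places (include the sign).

√[11·0!4!6!/11! · 2!2!0!6!2!8!] = √(1105920)
  +(−1)^0/∏(0,0,2,0,2,6)! = 1/2880  (running 1/2880)
⟨..|..⟩ = √(1105920)·(1/2880) = +0.365148

+√(2/15) ≈ +0.365148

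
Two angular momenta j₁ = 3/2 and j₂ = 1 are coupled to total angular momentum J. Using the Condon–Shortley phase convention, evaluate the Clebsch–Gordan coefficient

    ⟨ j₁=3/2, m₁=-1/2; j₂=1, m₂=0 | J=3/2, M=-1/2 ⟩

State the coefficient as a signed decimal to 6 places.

√[4·1!2!1!/5! · 1!2!1!1!1!2!] = √(4/15)
  +(−1)^0/∏(0,1,2,1,0,0)! = 1/2  (running 1/2)
  +(−1)^1/∏(1,0,1,0,1,1)! = -1  (running -1/2)
⟨..|..⟩ = √(4/15)·(-1/2) = -0.258199

−√(1/15) ≈ -0.258199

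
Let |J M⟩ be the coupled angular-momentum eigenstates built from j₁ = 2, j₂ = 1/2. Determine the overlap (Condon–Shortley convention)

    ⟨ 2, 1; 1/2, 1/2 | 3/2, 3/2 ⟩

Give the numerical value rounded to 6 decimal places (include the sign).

√[4·1!3!0!/5! · 3!1!1!0!3!0!] = √(36/5)
  +(−1)^1/∏(1,0,0,0,3,0)! = -1/6  (running -1/6)
⟨..|..⟩ = √(36/5)·(-1/6) = -0.447214

−√(1/5) = -0.447214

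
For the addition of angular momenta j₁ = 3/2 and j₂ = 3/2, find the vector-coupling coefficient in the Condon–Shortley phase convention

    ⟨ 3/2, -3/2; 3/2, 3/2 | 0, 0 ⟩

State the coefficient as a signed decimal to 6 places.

-0.500000

j₁+j₂−J=3  J+j₁−j₂=0  J−j₁+j₂=0  j₁+j₂+J+1=4
(j₁±m₁, j₂±m₂, J±M) = (0,3,3,0,0,0)
P² = 9
sum k=3..3:
  [3] −1/6 = -1/6
S = -1/6
C² = P²·S² = 1/4 ; C = -0.500000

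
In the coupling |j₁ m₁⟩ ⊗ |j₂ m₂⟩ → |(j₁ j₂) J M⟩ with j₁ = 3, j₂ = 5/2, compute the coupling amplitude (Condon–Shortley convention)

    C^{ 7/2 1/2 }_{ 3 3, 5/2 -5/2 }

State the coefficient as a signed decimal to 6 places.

triangle: 2!·4!·3!/10! = 288/3628800
(j±m)!: 6!·0!·0!·5!·4!·3! = 12441600
prefactor² = (2J+1)·Δ·N² = 55296/7
  k=0: +1/(0!·2!·0!·0!·4!·3!) = 1/288
Σ = 1/288  ⇒  CG² = 55296/7·1/288² = 2/21
CG = +√(2/21) = +0.308607

+0.308607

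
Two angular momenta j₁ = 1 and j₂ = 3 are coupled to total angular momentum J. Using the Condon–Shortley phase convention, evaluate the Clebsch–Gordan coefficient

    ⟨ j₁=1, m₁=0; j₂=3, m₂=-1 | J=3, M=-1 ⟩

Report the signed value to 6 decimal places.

j₁+j₂−J=1  J+j₁−j₂=1  J−j₁+j₂=5  j₁+j₂+J+1=8
(j₁±m₁, j₂±m₂, J±M) = (1,1,2,4,2,4)
P² = 48
sum k=0..1:
  [0] +1/12 = 1/12
  [1] −1/24 = -1/24
S = 1/24
C² = P²·S² = 1/12 ; C = +0.288675

+√(1/12) = +0.288675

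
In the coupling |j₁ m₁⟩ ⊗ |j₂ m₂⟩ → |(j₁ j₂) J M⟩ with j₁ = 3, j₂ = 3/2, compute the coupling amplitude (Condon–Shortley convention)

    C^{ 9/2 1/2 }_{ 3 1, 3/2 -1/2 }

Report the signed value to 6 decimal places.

triangle: 0!×6!×3!/10! = 4320/3628800
(j±m)!: 4!×2!×1!×2!×5!×4! = 276480
prefactor² = (2J+1)×Δ×N² = 23040/7
  k=0: +1/(0!×0!×2!×1!×4!×2!) = 1/96
Σ = 1/96  ⇒  CG² = 23040/7×1/96² = 5/14
CG = +√(5/14) = +0.597614

+√(5/14) = +0.597614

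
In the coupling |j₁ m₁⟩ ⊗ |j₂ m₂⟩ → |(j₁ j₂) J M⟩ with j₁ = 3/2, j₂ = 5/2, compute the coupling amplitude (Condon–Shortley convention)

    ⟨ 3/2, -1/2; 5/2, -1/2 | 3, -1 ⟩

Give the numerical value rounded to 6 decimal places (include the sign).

√[7·1!2!4!/8! · 1!2!2!3!2!4!] = √(48/5)
  +(−1)^0/∏(0,1,2,2,0,2)! = 1/8  (running 1/8)
  +(−1)^1/∏(1,0,1,1,1,3)! = -1/6  (running -1/24)
⟨..|..⟩ = √(48/5)·(-1/24) = -0.129099

−√(1/60) = -0.129099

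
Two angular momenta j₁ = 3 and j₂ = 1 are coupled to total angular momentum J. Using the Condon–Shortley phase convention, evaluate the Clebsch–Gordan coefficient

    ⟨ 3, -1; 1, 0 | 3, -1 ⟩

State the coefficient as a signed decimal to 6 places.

−√(1/12) ≈ -0.288675

√[7·1!5!1!/8! · 2!4!1!1!2!4!] = √(48)
  +(−1)^0/∏(0,1,4,1,1,0)! = 1/24  (running 1/24)
  +(−1)^1/∏(1,0,3,0,2,1)! = -1/12  (running -1/24)
⟨..|..⟩ = √(48)·(-1/24) = -0.288675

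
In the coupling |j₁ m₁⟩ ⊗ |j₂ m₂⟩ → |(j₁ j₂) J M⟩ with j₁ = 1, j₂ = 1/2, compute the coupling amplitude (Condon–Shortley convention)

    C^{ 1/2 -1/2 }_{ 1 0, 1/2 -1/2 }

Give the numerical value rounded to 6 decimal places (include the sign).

j₁+j₂−J=1  J+j₁−j₂=1  J−j₁+j₂=0  j₁+j₂+J+1=3
(j₁±m₁, j₂±m₂, J±M) = (1,1,0,1,0,1)
P² = 1/3
sum k=0..0:
  [0] +1/1 = 1
S = 1
C² = P²·S² = 1/3 ; C = +0.577350

+√(1/3) ≈ +0.577350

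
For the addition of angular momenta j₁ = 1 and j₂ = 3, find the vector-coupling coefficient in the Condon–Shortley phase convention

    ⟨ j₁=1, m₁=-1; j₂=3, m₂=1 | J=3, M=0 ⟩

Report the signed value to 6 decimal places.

triangle: 1!·1!·5!/8! = 120/40320
(j±m)!: 0!·2!·4!·2!·3!·3! = 3456
prefactor² = (2J+1)·Δ·N² = 72
  k=1: −1/(1!·0!·1!·3!·0!·2!) = -1/12
Σ = -1/12  ⇒  CG² = 72·(-1/12)² = 1/2
CG = −√(1/2) = -0.707107

−√(1/2) ≈ -0.707107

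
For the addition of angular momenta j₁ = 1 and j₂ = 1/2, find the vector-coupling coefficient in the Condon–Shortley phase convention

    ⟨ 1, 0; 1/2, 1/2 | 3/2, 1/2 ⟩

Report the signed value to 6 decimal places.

+0.816497  (= +√(2/3))

j₁+j₂−J=0  J+j₁−j₂=2  J−j₁+j₂=1  j₁+j₂+J+1=4
(j₁±m₁, j₂±m₂, J±M) = (1,1,1,0,2,1)
P² = 2/3
sum k=0..0:
  [0] +1/1 = 1
S = 1
C² = P²·S² = 2/3 ; C = +0.816497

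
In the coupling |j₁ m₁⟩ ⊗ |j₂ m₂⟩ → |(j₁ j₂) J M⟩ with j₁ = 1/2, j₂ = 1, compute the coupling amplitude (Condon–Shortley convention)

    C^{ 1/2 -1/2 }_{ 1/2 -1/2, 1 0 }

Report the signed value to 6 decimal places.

√[2·1!0!1!/3! · 0!1!1!1!0!1!] = √(1/3)
  +(−1)^1/∏(1,0,0,0,0,1)! = -1  (running -1)
⟨..|..⟩ = √(1/3)·(-1) = -0.577350

-0.577350  (= −√(1/3))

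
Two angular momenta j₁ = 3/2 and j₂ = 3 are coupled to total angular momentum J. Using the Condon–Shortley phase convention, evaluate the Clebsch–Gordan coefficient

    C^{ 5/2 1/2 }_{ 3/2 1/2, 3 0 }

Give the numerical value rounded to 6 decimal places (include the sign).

−√(6/35) = -0.414039

√[6·2!1!4!/8! · 2!1!3!3!3!2!] = √(216/35)
  +(−1)^0/∏(0,2,1,3,0,1)! = 1/12  (running 1/12)
  +(−1)^1/∏(1,1,0,2,1,2)! = -1/4  (running -1/6)
⟨..|..⟩ = √(216/35)·(-1/6) = -0.414039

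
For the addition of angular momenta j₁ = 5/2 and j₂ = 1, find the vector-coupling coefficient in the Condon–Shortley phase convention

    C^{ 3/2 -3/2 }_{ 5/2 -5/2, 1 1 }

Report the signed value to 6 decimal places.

+√(2/3) = +0.816497

√[4·2!3!0!/6! · 0!5!2!0!0!3!] = √(96)
  +(−1)^2/∏(2,0,3,0,0,0)! = 1/12  (running 1/12)
⟨..|..⟩ = √(96)·(1/12) = +0.816497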